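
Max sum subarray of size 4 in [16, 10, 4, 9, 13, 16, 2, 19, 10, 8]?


[0:4]: 39
[1:5]: 36
[2:6]: 42
[3:7]: 40
[4:8]: 50
[5:9]: 47
[6:10]: 39

Max: 50 at [4:8]


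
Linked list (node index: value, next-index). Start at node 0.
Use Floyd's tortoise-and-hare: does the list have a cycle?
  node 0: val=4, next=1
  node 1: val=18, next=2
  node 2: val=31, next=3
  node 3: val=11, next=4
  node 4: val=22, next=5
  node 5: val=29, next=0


Floyd's tortoise (slow, +1) and hare (fast, +2):
  init: slow=0, fast=0
  step 1: slow=1, fast=2
  step 2: slow=2, fast=4
  step 3: slow=3, fast=0
  step 4: slow=4, fast=2
  step 5: slow=5, fast=4
  step 6: slow=0, fast=0
  slow == fast at node 0: cycle detected

Cycle: yes


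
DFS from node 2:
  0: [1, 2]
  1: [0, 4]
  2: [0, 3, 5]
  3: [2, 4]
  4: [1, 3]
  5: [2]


Visit 2, push [5, 3, 0]
Visit 0, push [1]
Visit 1, push [4]
Visit 4, push [3]
Visit 3, push []
Visit 5, push []

DFS order: [2, 0, 1, 4, 3, 5]


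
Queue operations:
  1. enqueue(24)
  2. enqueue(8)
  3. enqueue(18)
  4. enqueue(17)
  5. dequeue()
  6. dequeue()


enqueue(24) -> [24]
enqueue(8) -> [24, 8]
enqueue(18) -> [24, 8, 18]
enqueue(17) -> [24, 8, 18, 17]
dequeue()->24, [8, 18, 17]
dequeue()->8, [18, 17]

Final queue: [18, 17]


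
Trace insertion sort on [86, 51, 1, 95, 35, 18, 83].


Initial: [86, 51, 1, 95, 35, 18, 83]
Insert 51: [51, 86, 1, 95, 35, 18, 83]
Insert 1: [1, 51, 86, 95, 35, 18, 83]
Insert 95: [1, 51, 86, 95, 35, 18, 83]
Insert 35: [1, 35, 51, 86, 95, 18, 83]
Insert 18: [1, 18, 35, 51, 86, 95, 83]
Insert 83: [1, 18, 35, 51, 83, 86, 95]

Sorted: [1, 18, 35, 51, 83, 86, 95]


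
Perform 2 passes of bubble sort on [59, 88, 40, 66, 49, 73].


Initial: [59, 88, 40, 66, 49, 73]
Pass 1: [59, 40, 66, 49, 73, 88] (4 swaps)
Pass 2: [40, 59, 49, 66, 73, 88] (2 swaps)

After 2 passes: [40, 59, 49, 66, 73, 88]


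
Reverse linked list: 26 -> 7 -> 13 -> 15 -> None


Step 1: curr=26, set curr.next=prev(None) | reversed so far: 26
Step 2: curr=7, set curr.next=prev(26) | reversed so far: 7 -> 26
Step 3: curr=13, set curr.next=prev(7) | reversed so far: 13 -> 7 -> 26
Step 4: curr=15, set curr.next=prev(13) | reversed so far: 15 -> 13 -> 7 -> 26

15 -> 13 -> 7 -> 26 -> None


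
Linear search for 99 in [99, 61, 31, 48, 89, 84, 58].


i=0: 99==99 found!

Found at 0, 1 comps


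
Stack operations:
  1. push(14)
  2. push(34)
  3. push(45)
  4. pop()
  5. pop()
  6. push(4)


push(14) -> [14]
push(34) -> [14, 34]
push(45) -> [14, 34, 45]
pop()->45, [14, 34]
pop()->34, [14]
push(4) -> [14, 4]

Final stack: [14, 4]


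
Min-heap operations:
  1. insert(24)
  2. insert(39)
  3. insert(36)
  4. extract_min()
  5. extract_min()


insert(24) -> [24]
insert(39) -> [24, 39]
insert(36) -> [24, 39, 36]
extract_min()->24, [36, 39]
extract_min()->36, [39]

Final heap: [39]


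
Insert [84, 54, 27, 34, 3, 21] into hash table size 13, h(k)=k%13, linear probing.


Insert 84: h=6 -> slot 6
Insert 54: h=2 -> slot 2
Insert 27: h=1 -> slot 1
Insert 34: h=8 -> slot 8
Insert 3: h=3 -> slot 3
Insert 21: h=8, 1 probes -> slot 9

Table: [None, 27, 54, 3, None, None, 84, None, 34, 21, None, None, None]


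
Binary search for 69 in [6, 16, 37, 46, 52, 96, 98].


Step 1: lo=0, hi=6, mid=3, val=46
Step 2: lo=4, hi=6, mid=5, val=96
Step 3: lo=4, hi=4, mid=4, val=52

Not found


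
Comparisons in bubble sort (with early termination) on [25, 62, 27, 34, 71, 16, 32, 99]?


Algorithm: bubble sort (with early termination)
Input: [25, 62, 27, 34, 71, 16, 32, 99]
Sorted: [16, 25, 27, 32, 34, 62, 71, 99]

27


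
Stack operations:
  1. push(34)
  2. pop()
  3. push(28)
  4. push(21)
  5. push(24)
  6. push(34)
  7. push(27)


push(34) -> [34]
pop()->34, []
push(28) -> [28]
push(21) -> [28, 21]
push(24) -> [28, 21, 24]
push(34) -> [28, 21, 24, 34]
push(27) -> [28, 21, 24, 34, 27]

Final stack: [28, 21, 24, 34, 27]


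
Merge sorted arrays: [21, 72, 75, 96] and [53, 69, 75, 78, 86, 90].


Take 21 from A
Take 53 from B
Take 69 from B
Take 72 from A
Take 75 from A
Take 75 from B
Take 78 from B
Take 86 from B
Take 90 from B

Merged: [21, 53, 69, 72, 75, 75, 78, 86, 90, 96]


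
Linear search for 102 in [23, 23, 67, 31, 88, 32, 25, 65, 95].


i=0: 23!=102
i=1: 23!=102
i=2: 67!=102
i=3: 31!=102
i=4: 88!=102
i=5: 32!=102
i=6: 25!=102
i=7: 65!=102
i=8: 95!=102

Not found, 9 comps


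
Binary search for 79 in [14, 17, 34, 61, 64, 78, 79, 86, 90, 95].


Step 1: lo=0, hi=9, mid=4, val=64
Step 2: lo=5, hi=9, mid=7, val=86
Step 3: lo=5, hi=6, mid=5, val=78
Step 4: lo=6, hi=6, mid=6, val=79

Found at index 6


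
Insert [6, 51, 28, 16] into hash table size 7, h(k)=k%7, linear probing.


Insert 6: h=6 -> slot 6
Insert 51: h=2 -> slot 2
Insert 28: h=0 -> slot 0
Insert 16: h=2, 1 probes -> slot 3

Table: [28, None, 51, 16, None, None, 6]


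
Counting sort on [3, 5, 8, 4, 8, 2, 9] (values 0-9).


Input: [3, 5, 8, 4, 8, 2, 9]
Counts: [0, 0, 1, 1, 1, 1, 0, 0, 2, 1]

Sorted: [2, 3, 4, 5, 8, 8, 9]


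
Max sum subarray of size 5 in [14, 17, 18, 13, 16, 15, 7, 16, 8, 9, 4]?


[0:5]: 78
[1:6]: 79
[2:7]: 69
[3:8]: 67
[4:9]: 62
[5:10]: 55
[6:11]: 44

Max: 79 at [1:6]


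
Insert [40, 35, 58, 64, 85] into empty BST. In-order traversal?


Insert 40: root
Insert 35: L from 40
Insert 58: R from 40
Insert 64: R from 40 -> R from 58
Insert 85: R from 40 -> R from 58 -> R from 64

In-order: [35, 40, 58, 64, 85]


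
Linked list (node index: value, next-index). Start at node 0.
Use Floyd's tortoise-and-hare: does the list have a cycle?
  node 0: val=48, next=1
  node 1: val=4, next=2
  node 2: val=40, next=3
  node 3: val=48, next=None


Floyd's tortoise (slow, +1) and hare (fast, +2):
  init: slow=0, fast=0
  step 1: slow=1, fast=2
  step 2: fast 2->3->None, no cycle

Cycle: no


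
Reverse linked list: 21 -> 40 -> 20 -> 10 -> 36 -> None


Step 1: curr=21, set curr.next=prev(None) | reversed so far: 21
Step 2: curr=40, set curr.next=prev(21) | reversed so far: 40 -> 21
Step 3: curr=20, set curr.next=prev(40) | reversed so far: 20 -> 40 -> 21
Step 4: curr=10, set curr.next=prev(20) | reversed so far: 10 -> 20 -> 40 -> 21
Step 5: curr=36, set curr.next=prev(10) | reversed so far: 36 -> 10 -> 20 -> 40 -> 21

36 -> 10 -> 20 -> 40 -> 21 -> None


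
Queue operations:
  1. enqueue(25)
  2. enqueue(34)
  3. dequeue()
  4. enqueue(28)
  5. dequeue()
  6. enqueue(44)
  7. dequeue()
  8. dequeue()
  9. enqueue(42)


enqueue(25) -> [25]
enqueue(34) -> [25, 34]
dequeue()->25, [34]
enqueue(28) -> [34, 28]
dequeue()->34, [28]
enqueue(44) -> [28, 44]
dequeue()->28, [44]
dequeue()->44, []
enqueue(42) -> [42]

Final queue: [42]


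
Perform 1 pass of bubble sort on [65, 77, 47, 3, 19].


Initial: [65, 77, 47, 3, 19]
Pass 1: [65, 47, 3, 19, 77] (3 swaps)

After 1 pass: [65, 47, 3, 19, 77]


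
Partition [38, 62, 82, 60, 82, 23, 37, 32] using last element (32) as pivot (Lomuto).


Pivot: 32
  23 <= 32: swap -> [23, 62, 82, 60, 82, 38, 37, 32]
Place pivot at 1: [23, 32, 82, 60, 82, 38, 37, 62]

Partitioned: [23, 32, 82, 60, 82, 38, 37, 62]


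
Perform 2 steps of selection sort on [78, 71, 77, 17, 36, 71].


Initial: [78, 71, 77, 17, 36, 71]
Step 1: min=17 at 3
  Swap: [17, 71, 77, 78, 36, 71]
Step 2: min=36 at 4
  Swap: [17, 36, 77, 78, 71, 71]

After 2 steps: [17, 36, 77, 78, 71, 71]


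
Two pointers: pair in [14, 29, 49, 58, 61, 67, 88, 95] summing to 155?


lo=0(14)+hi=7(95)=109
lo=1(29)+hi=7(95)=124
lo=2(49)+hi=7(95)=144
lo=3(58)+hi=7(95)=153
lo=4(61)+hi=7(95)=156
lo=4(61)+hi=6(88)=149
lo=5(67)+hi=6(88)=155

Yes: 67+88=155


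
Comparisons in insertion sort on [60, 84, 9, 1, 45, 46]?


Algorithm: insertion sort
Input: [60, 84, 9, 1, 45, 46]
Sorted: [1, 9, 45, 46, 60, 84]

12


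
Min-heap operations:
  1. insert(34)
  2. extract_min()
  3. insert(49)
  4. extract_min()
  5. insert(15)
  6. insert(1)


insert(34) -> [34]
extract_min()->34, []
insert(49) -> [49]
extract_min()->49, []
insert(15) -> [15]
insert(1) -> [1, 15]

Final heap: [1, 15]


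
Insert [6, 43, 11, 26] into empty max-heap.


Insert 6: [6]
Insert 43: [43, 6]
Insert 11: [43, 6, 11]
Insert 26: [43, 26, 11, 6]

Final heap: [43, 26, 11, 6]


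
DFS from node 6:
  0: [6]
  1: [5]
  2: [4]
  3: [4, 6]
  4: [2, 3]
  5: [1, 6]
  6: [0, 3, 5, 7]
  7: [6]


Visit 6, push [7, 5, 3, 0]
Visit 0, push []
Visit 3, push [4]
Visit 4, push [2]
Visit 2, push []
Visit 5, push [1]
Visit 1, push []
Visit 7, push []

DFS order: [6, 0, 3, 4, 2, 5, 1, 7]


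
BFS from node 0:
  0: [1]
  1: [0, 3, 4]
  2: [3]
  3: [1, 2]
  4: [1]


Visit 0, enqueue [1]
Visit 1, enqueue [3, 4]
Visit 3, enqueue [2]
Visit 4, enqueue []
Visit 2, enqueue []

BFS order: [0, 1, 3, 4, 2]


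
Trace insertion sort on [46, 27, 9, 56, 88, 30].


Initial: [46, 27, 9, 56, 88, 30]
Insert 27: [27, 46, 9, 56, 88, 30]
Insert 9: [9, 27, 46, 56, 88, 30]
Insert 56: [9, 27, 46, 56, 88, 30]
Insert 88: [9, 27, 46, 56, 88, 30]
Insert 30: [9, 27, 30, 46, 56, 88]

Sorted: [9, 27, 30, 46, 56, 88]


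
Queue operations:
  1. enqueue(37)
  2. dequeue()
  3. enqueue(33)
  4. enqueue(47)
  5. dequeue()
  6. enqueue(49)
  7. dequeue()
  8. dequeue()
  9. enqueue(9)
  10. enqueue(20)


enqueue(37) -> [37]
dequeue()->37, []
enqueue(33) -> [33]
enqueue(47) -> [33, 47]
dequeue()->33, [47]
enqueue(49) -> [47, 49]
dequeue()->47, [49]
dequeue()->49, []
enqueue(9) -> [9]
enqueue(20) -> [9, 20]

Final queue: [9, 20]


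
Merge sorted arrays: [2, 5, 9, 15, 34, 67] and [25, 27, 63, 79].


Take 2 from A
Take 5 from A
Take 9 from A
Take 15 from A
Take 25 from B
Take 27 from B
Take 34 from A
Take 63 from B
Take 67 from A

Merged: [2, 5, 9, 15, 25, 27, 34, 63, 67, 79]


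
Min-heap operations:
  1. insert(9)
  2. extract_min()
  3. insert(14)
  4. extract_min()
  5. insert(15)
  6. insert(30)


insert(9) -> [9]
extract_min()->9, []
insert(14) -> [14]
extract_min()->14, []
insert(15) -> [15]
insert(30) -> [15, 30]

Final heap: [15, 30]


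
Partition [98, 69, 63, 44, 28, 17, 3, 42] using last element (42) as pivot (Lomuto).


Pivot: 42
  28 <= 42: swap -> [28, 69, 63, 44, 98, 17, 3, 42]
  17 <= 42: swap -> [28, 17, 63, 44, 98, 69, 3, 42]
  3 <= 42: swap -> [28, 17, 3, 44, 98, 69, 63, 42]
Place pivot at 3: [28, 17, 3, 42, 98, 69, 63, 44]

Partitioned: [28, 17, 3, 42, 98, 69, 63, 44]


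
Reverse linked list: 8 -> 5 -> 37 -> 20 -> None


Step 1: curr=8, set curr.next=prev(None) | reversed so far: 8
Step 2: curr=5, set curr.next=prev(8) | reversed so far: 5 -> 8
Step 3: curr=37, set curr.next=prev(5) | reversed so far: 37 -> 5 -> 8
Step 4: curr=20, set curr.next=prev(37) | reversed so far: 20 -> 37 -> 5 -> 8

20 -> 37 -> 5 -> 8 -> None


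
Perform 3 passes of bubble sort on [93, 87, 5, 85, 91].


Initial: [93, 87, 5, 85, 91]
Pass 1: [87, 5, 85, 91, 93] (4 swaps)
Pass 2: [5, 85, 87, 91, 93] (2 swaps)
Pass 3: [5, 85, 87, 91, 93] (0 swaps)

After 3 passes: [5, 85, 87, 91, 93]


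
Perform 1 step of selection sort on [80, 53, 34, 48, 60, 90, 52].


Initial: [80, 53, 34, 48, 60, 90, 52]
Step 1: min=34 at 2
  Swap: [34, 53, 80, 48, 60, 90, 52]

After 1 step: [34, 53, 80, 48, 60, 90, 52]


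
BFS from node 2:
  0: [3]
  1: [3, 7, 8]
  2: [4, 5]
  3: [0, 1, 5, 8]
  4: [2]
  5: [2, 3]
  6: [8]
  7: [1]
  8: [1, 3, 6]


Visit 2, enqueue [4, 5]
Visit 4, enqueue []
Visit 5, enqueue [3]
Visit 3, enqueue [0, 1, 8]
Visit 0, enqueue []
Visit 1, enqueue [7]
Visit 8, enqueue [6]
Visit 7, enqueue []
Visit 6, enqueue []

BFS order: [2, 4, 5, 3, 0, 1, 8, 7, 6]


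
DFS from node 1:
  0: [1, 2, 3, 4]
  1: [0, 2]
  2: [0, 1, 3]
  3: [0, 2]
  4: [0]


Visit 1, push [2, 0]
Visit 0, push [4, 3, 2]
Visit 2, push [3]
Visit 3, push []
Visit 4, push []

DFS order: [1, 0, 2, 3, 4]


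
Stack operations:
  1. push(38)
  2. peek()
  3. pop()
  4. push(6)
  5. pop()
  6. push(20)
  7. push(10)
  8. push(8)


push(38) -> [38]
peek()->38
pop()->38, []
push(6) -> [6]
pop()->6, []
push(20) -> [20]
push(10) -> [20, 10]
push(8) -> [20, 10, 8]

Final stack: [20, 10, 8]


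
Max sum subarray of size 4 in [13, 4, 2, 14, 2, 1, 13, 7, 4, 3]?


[0:4]: 33
[1:5]: 22
[2:6]: 19
[3:7]: 30
[4:8]: 23
[5:9]: 25
[6:10]: 27

Max: 33 at [0:4]


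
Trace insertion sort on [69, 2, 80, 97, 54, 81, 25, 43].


Initial: [69, 2, 80, 97, 54, 81, 25, 43]
Insert 2: [2, 69, 80, 97, 54, 81, 25, 43]
Insert 80: [2, 69, 80, 97, 54, 81, 25, 43]
Insert 97: [2, 69, 80, 97, 54, 81, 25, 43]
Insert 54: [2, 54, 69, 80, 97, 81, 25, 43]
Insert 81: [2, 54, 69, 80, 81, 97, 25, 43]
Insert 25: [2, 25, 54, 69, 80, 81, 97, 43]
Insert 43: [2, 25, 43, 54, 69, 80, 81, 97]

Sorted: [2, 25, 43, 54, 69, 80, 81, 97]


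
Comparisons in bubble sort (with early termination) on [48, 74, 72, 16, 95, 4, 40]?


Algorithm: bubble sort (with early termination)
Input: [48, 74, 72, 16, 95, 4, 40]
Sorted: [4, 16, 40, 48, 72, 74, 95]

21


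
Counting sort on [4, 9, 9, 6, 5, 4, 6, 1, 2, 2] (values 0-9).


Input: [4, 9, 9, 6, 5, 4, 6, 1, 2, 2]
Counts: [0, 1, 2, 0, 2, 1, 2, 0, 0, 2]

Sorted: [1, 2, 2, 4, 4, 5, 6, 6, 9, 9]


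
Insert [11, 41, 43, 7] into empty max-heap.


Insert 11: [11]
Insert 41: [41, 11]
Insert 43: [43, 11, 41]
Insert 7: [43, 11, 41, 7]

Final heap: [43, 11, 41, 7]


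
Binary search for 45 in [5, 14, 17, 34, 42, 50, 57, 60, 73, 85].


Step 1: lo=0, hi=9, mid=4, val=42
Step 2: lo=5, hi=9, mid=7, val=60
Step 3: lo=5, hi=6, mid=5, val=50

Not found


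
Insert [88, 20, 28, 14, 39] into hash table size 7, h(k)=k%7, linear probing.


Insert 88: h=4 -> slot 4
Insert 20: h=6 -> slot 6
Insert 28: h=0 -> slot 0
Insert 14: h=0, 1 probes -> slot 1
Insert 39: h=4, 1 probes -> slot 5

Table: [28, 14, None, None, 88, 39, 20]


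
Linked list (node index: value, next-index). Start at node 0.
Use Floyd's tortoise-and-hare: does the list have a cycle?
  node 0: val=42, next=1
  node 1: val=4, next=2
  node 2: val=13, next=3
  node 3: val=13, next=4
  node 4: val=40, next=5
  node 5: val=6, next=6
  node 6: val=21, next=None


Floyd's tortoise (slow, +1) and hare (fast, +2):
  init: slow=0, fast=0
  step 1: slow=1, fast=2
  step 2: slow=2, fast=4
  step 3: slow=3, fast=6
  step 4: fast -> None, no cycle

Cycle: no


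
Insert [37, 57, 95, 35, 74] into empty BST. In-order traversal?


Insert 37: root
Insert 57: R from 37
Insert 95: R from 37 -> R from 57
Insert 35: L from 37
Insert 74: R from 37 -> R from 57 -> L from 95

In-order: [35, 37, 57, 74, 95]


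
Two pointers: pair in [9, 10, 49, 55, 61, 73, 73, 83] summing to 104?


lo=0(9)+hi=7(83)=92
lo=1(10)+hi=7(83)=93
lo=2(49)+hi=7(83)=132
lo=2(49)+hi=6(73)=122
lo=2(49)+hi=5(73)=122
lo=2(49)+hi=4(61)=110
lo=2(49)+hi=3(55)=104

Yes: 49+55=104


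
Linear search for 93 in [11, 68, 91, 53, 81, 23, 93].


i=0: 11!=93
i=1: 68!=93
i=2: 91!=93
i=3: 53!=93
i=4: 81!=93
i=5: 23!=93
i=6: 93==93 found!

Found at 6, 7 comps


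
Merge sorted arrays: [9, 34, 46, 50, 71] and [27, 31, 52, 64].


Take 9 from A
Take 27 from B
Take 31 from B
Take 34 from A
Take 46 from A
Take 50 from A
Take 52 from B
Take 64 from B

Merged: [9, 27, 31, 34, 46, 50, 52, 64, 71]


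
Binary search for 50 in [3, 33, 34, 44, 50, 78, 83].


Step 1: lo=0, hi=6, mid=3, val=44
Step 2: lo=4, hi=6, mid=5, val=78
Step 3: lo=4, hi=4, mid=4, val=50

Found at index 4


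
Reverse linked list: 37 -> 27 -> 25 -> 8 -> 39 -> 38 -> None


Step 1: curr=37, set curr.next=prev(None) | reversed so far: 37
Step 2: curr=27, set curr.next=prev(37) | reversed so far: 27 -> 37
Step 3: curr=25, set curr.next=prev(27) | reversed so far: 25 -> 27 -> 37
Step 4: curr=8, set curr.next=prev(25) | reversed so far: 8 -> 25 -> 27 -> 37
Step 5: curr=39, set curr.next=prev(8) | reversed so far: 39 -> 8 -> 25 -> 27 -> 37
Step 6: curr=38, set curr.next=prev(39) | reversed so far: 38 -> 39 -> 8 -> 25 -> 27 -> 37

38 -> 39 -> 8 -> 25 -> 27 -> 37 -> None


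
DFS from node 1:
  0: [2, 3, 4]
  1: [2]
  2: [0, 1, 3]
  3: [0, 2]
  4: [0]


Visit 1, push [2]
Visit 2, push [3, 0]
Visit 0, push [4, 3]
Visit 3, push []
Visit 4, push []

DFS order: [1, 2, 0, 3, 4]


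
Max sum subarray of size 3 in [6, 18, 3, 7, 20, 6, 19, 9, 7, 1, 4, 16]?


[0:3]: 27
[1:4]: 28
[2:5]: 30
[3:6]: 33
[4:7]: 45
[5:8]: 34
[6:9]: 35
[7:10]: 17
[8:11]: 12
[9:12]: 21

Max: 45 at [4:7]


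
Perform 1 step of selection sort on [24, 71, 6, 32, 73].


Initial: [24, 71, 6, 32, 73]
Step 1: min=6 at 2
  Swap: [6, 71, 24, 32, 73]

After 1 step: [6, 71, 24, 32, 73]


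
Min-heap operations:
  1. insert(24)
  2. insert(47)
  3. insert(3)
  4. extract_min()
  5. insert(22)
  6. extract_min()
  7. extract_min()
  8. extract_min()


insert(24) -> [24]
insert(47) -> [24, 47]
insert(3) -> [3, 47, 24]
extract_min()->3, [24, 47]
insert(22) -> [22, 47, 24]
extract_min()->22, [24, 47]
extract_min()->24, [47]
extract_min()->47, []

Final heap: []


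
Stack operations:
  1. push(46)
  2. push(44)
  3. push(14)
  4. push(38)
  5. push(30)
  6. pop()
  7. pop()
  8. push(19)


push(46) -> [46]
push(44) -> [46, 44]
push(14) -> [46, 44, 14]
push(38) -> [46, 44, 14, 38]
push(30) -> [46, 44, 14, 38, 30]
pop()->30, [46, 44, 14, 38]
pop()->38, [46, 44, 14]
push(19) -> [46, 44, 14, 19]

Final stack: [46, 44, 14, 19]


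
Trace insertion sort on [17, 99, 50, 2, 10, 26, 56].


Initial: [17, 99, 50, 2, 10, 26, 56]
Insert 99: [17, 99, 50, 2, 10, 26, 56]
Insert 50: [17, 50, 99, 2, 10, 26, 56]
Insert 2: [2, 17, 50, 99, 10, 26, 56]
Insert 10: [2, 10, 17, 50, 99, 26, 56]
Insert 26: [2, 10, 17, 26, 50, 99, 56]
Insert 56: [2, 10, 17, 26, 50, 56, 99]

Sorted: [2, 10, 17, 26, 50, 56, 99]


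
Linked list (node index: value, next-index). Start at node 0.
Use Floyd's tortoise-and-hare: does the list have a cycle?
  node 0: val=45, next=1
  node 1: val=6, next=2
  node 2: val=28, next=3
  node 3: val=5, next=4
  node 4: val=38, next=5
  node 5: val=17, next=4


Floyd's tortoise (slow, +1) and hare (fast, +2):
  init: slow=0, fast=0
  step 1: slow=1, fast=2
  step 2: slow=2, fast=4
  step 3: slow=3, fast=4
  step 4: slow=4, fast=4
  slow == fast at node 4: cycle detected

Cycle: yes


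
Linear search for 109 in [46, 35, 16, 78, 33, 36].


i=0: 46!=109
i=1: 35!=109
i=2: 16!=109
i=3: 78!=109
i=4: 33!=109
i=5: 36!=109

Not found, 6 comps


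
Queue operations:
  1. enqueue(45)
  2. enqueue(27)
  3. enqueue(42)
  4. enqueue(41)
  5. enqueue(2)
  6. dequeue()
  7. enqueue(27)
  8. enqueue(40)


enqueue(45) -> [45]
enqueue(27) -> [45, 27]
enqueue(42) -> [45, 27, 42]
enqueue(41) -> [45, 27, 42, 41]
enqueue(2) -> [45, 27, 42, 41, 2]
dequeue()->45, [27, 42, 41, 2]
enqueue(27) -> [27, 42, 41, 2, 27]
enqueue(40) -> [27, 42, 41, 2, 27, 40]

Final queue: [27, 42, 41, 2, 27, 40]


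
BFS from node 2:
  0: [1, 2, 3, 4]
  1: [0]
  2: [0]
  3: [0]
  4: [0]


Visit 2, enqueue [0]
Visit 0, enqueue [1, 3, 4]
Visit 1, enqueue []
Visit 3, enqueue []
Visit 4, enqueue []

BFS order: [2, 0, 1, 3, 4]


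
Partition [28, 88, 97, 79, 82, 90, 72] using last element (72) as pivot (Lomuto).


Pivot: 72
  28 <= 72: advance i (no swap)
Place pivot at 1: [28, 72, 97, 79, 82, 90, 88]

Partitioned: [28, 72, 97, 79, 82, 90, 88]


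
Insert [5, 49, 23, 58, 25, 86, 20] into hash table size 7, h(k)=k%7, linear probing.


Insert 5: h=5 -> slot 5
Insert 49: h=0 -> slot 0
Insert 23: h=2 -> slot 2
Insert 58: h=2, 1 probes -> slot 3
Insert 25: h=4 -> slot 4
Insert 86: h=2, 4 probes -> slot 6
Insert 20: h=6, 2 probes -> slot 1

Table: [49, 20, 23, 58, 25, 5, 86]


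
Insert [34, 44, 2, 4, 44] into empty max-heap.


Insert 34: [34]
Insert 44: [44, 34]
Insert 2: [44, 34, 2]
Insert 4: [44, 34, 2, 4]
Insert 44: [44, 44, 2, 4, 34]

Final heap: [44, 44, 2, 4, 34]


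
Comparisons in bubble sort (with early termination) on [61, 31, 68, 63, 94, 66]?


Algorithm: bubble sort (with early termination)
Input: [61, 31, 68, 63, 94, 66]
Sorted: [31, 61, 63, 66, 68, 94]

12


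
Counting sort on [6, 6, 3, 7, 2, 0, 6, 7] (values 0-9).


Input: [6, 6, 3, 7, 2, 0, 6, 7]
Counts: [1, 0, 1, 1, 0, 0, 3, 2, 0, 0]

Sorted: [0, 2, 3, 6, 6, 6, 7, 7]


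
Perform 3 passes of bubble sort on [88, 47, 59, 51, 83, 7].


Initial: [88, 47, 59, 51, 83, 7]
Pass 1: [47, 59, 51, 83, 7, 88] (5 swaps)
Pass 2: [47, 51, 59, 7, 83, 88] (2 swaps)
Pass 3: [47, 51, 7, 59, 83, 88] (1 swaps)

After 3 passes: [47, 51, 7, 59, 83, 88]


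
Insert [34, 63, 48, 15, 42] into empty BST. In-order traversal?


Insert 34: root
Insert 63: R from 34
Insert 48: R from 34 -> L from 63
Insert 15: L from 34
Insert 42: R from 34 -> L from 63 -> L from 48

In-order: [15, 34, 42, 48, 63]


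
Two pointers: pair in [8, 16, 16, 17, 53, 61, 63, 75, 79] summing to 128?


lo=0(8)+hi=8(79)=87
lo=1(16)+hi=8(79)=95
lo=2(16)+hi=8(79)=95
lo=3(17)+hi=8(79)=96
lo=4(53)+hi=8(79)=132
lo=4(53)+hi=7(75)=128

Yes: 53+75=128


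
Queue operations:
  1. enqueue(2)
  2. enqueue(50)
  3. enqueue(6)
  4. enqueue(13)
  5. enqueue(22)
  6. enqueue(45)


enqueue(2) -> [2]
enqueue(50) -> [2, 50]
enqueue(6) -> [2, 50, 6]
enqueue(13) -> [2, 50, 6, 13]
enqueue(22) -> [2, 50, 6, 13, 22]
enqueue(45) -> [2, 50, 6, 13, 22, 45]

Final queue: [2, 50, 6, 13, 22, 45]


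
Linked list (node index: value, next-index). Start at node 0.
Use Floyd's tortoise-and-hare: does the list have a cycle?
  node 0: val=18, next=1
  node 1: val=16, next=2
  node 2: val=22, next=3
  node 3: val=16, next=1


Floyd's tortoise (slow, +1) and hare (fast, +2):
  init: slow=0, fast=0
  step 1: slow=1, fast=2
  step 2: slow=2, fast=1
  step 3: slow=3, fast=3
  slow == fast at node 3: cycle detected

Cycle: yes


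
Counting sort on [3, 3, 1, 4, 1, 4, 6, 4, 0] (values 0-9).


Input: [3, 3, 1, 4, 1, 4, 6, 4, 0]
Counts: [1, 2, 0, 2, 3, 0, 1, 0, 0, 0]

Sorted: [0, 1, 1, 3, 3, 4, 4, 4, 6]


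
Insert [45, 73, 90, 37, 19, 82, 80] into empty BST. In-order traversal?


Insert 45: root
Insert 73: R from 45
Insert 90: R from 45 -> R from 73
Insert 37: L from 45
Insert 19: L from 45 -> L from 37
Insert 82: R from 45 -> R from 73 -> L from 90
Insert 80: R from 45 -> R from 73 -> L from 90 -> L from 82

In-order: [19, 37, 45, 73, 80, 82, 90]


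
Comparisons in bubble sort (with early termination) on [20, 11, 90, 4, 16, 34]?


Algorithm: bubble sort (with early termination)
Input: [20, 11, 90, 4, 16, 34]
Sorted: [4, 11, 16, 20, 34, 90]

14


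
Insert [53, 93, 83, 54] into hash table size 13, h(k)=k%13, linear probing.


Insert 53: h=1 -> slot 1
Insert 93: h=2 -> slot 2
Insert 83: h=5 -> slot 5
Insert 54: h=2, 1 probes -> slot 3

Table: [None, 53, 93, 54, None, 83, None, None, None, None, None, None, None]


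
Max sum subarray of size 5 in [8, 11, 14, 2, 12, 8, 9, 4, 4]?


[0:5]: 47
[1:6]: 47
[2:7]: 45
[3:8]: 35
[4:9]: 37

Max: 47 at [0:5]


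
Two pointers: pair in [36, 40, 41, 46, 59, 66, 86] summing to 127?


lo=0(36)+hi=6(86)=122
lo=1(40)+hi=6(86)=126
lo=2(41)+hi=6(86)=127

Yes: 41+86=127


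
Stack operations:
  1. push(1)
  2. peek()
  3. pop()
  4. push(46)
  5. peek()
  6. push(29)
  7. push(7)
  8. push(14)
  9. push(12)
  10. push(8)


push(1) -> [1]
peek()->1
pop()->1, []
push(46) -> [46]
peek()->46
push(29) -> [46, 29]
push(7) -> [46, 29, 7]
push(14) -> [46, 29, 7, 14]
push(12) -> [46, 29, 7, 14, 12]
push(8) -> [46, 29, 7, 14, 12, 8]

Final stack: [46, 29, 7, 14, 12, 8]


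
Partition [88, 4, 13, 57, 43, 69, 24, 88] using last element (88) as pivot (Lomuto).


Pivot: 88
  88 <= 88: advance i (no swap)
  4 <= 88: advance i (no swap)
  13 <= 88: advance i (no swap)
  57 <= 88: advance i (no swap)
  43 <= 88: advance i (no swap)
  69 <= 88: advance i (no swap)
  24 <= 88: advance i (no swap)
Place pivot at 7: [88, 4, 13, 57, 43, 69, 24, 88]

Partitioned: [88, 4, 13, 57, 43, 69, 24, 88]


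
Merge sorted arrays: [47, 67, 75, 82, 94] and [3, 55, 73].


Take 3 from B
Take 47 from A
Take 55 from B
Take 67 from A
Take 73 from B

Merged: [3, 47, 55, 67, 73, 75, 82, 94]


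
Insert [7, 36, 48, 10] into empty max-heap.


Insert 7: [7]
Insert 36: [36, 7]
Insert 48: [48, 7, 36]
Insert 10: [48, 10, 36, 7]

Final heap: [48, 10, 36, 7]


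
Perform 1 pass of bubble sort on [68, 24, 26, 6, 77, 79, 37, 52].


Initial: [68, 24, 26, 6, 77, 79, 37, 52]
Pass 1: [24, 26, 6, 68, 77, 37, 52, 79] (5 swaps)

After 1 pass: [24, 26, 6, 68, 77, 37, 52, 79]


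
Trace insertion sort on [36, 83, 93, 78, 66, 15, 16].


Initial: [36, 83, 93, 78, 66, 15, 16]
Insert 83: [36, 83, 93, 78, 66, 15, 16]
Insert 93: [36, 83, 93, 78, 66, 15, 16]
Insert 78: [36, 78, 83, 93, 66, 15, 16]
Insert 66: [36, 66, 78, 83, 93, 15, 16]
Insert 15: [15, 36, 66, 78, 83, 93, 16]
Insert 16: [15, 16, 36, 66, 78, 83, 93]

Sorted: [15, 16, 36, 66, 78, 83, 93]


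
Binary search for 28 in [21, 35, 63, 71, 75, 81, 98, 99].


Step 1: lo=0, hi=7, mid=3, val=71
Step 2: lo=0, hi=2, mid=1, val=35
Step 3: lo=0, hi=0, mid=0, val=21

Not found


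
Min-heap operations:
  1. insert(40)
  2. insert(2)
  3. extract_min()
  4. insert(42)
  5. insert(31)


insert(40) -> [40]
insert(2) -> [2, 40]
extract_min()->2, [40]
insert(42) -> [40, 42]
insert(31) -> [31, 42, 40]

Final heap: [31, 42, 40]


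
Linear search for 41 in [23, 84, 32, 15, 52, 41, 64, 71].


i=0: 23!=41
i=1: 84!=41
i=2: 32!=41
i=3: 15!=41
i=4: 52!=41
i=5: 41==41 found!

Found at 5, 6 comps


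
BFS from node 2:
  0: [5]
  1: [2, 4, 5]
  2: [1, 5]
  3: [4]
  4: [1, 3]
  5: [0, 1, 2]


Visit 2, enqueue [1, 5]
Visit 1, enqueue [4]
Visit 5, enqueue [0]
Visit 4, enqueue [3]
Visit 0, enqueue []
Visit 3, enqueue []

BFS order: [2, 1, 5, 4, 0, 3]


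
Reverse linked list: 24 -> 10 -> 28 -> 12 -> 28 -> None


Step 1: curr=24, set curr.next=prev(None) | reversed so far: 24
Step 2: curr=10, set curr.next=prev(24) | reversed so far: 10 -> 24
Step 3: curr=28, set curr.next=prev(10) | reversed so far: 28 -> 10 -> 24
Step 4: curr=12, set curr.next=prev(28) | reversed so far: 12 -> 28 -> 10 -> 24
Step 5: curr=28, set curr.next=prev(12) | reversed so far: 28 -> 12 -> 28 -> 10 -> 24

28 -> 12 -> 28 -> 10 -> 24 -> None


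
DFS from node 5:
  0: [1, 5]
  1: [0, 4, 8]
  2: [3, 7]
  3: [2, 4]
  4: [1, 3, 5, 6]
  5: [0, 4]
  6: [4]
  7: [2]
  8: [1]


Visit 5, push [4, 0]
Visit 0, push [1]
Visit 1, push [8, 4]
Visit 4, push [6, 3]
Visit 3, push [2]
Visit 2, push [7]
Visit 7, push []
Visit 6, push []
Visit 8, push []

DFS order: [5, 0, 1, 4, 3, 2, 7, 6, 8]


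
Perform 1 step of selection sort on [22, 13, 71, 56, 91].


Initial: [22, 13, 71, 56, 91]
Step 1: min=13 at 1
  Swap: [13, 22, 71, 56, 91]

After 1 step: [13, 22, 71, 56, 91]


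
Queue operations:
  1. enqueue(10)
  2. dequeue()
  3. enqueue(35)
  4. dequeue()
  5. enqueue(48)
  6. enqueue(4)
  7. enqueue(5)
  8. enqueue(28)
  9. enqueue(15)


enqueue(10) -> [10]
dequeue()->10, []
enqueue(35) -> [35]
dequeue()->35, []
enqueue(48) -> [48]
enqueue(4) -> [48, 4]
enqueue(5) -> [48, 4, 5]
enqueue(28) -> [48, 4, 5, 28]
enqueue(15) -> [48, 4, 5, 28, 15]

Final queue: [48, 4, 5, 28, 15]


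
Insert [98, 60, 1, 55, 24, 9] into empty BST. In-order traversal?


Insert 98: root
Insert 60: L from 98
Insert 1: L from 98 -> L from 60
Insert 55: L from 98 -> L from 60 -> R from 1
Insert 24: L from 98 -> L from 60 -> R from 1 -> L from 55
Insert 9: L from 98 -> L from 60 -> R from 1 -> L from 55 -> L from 24

In-order: [1, 9, 24, 55, 60, 98]


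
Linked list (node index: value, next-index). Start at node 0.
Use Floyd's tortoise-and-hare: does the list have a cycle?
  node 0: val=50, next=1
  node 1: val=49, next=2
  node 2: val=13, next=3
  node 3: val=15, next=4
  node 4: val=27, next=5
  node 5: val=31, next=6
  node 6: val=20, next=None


Floyd's tortoise (slow, +1) and hare (fast, +2):
  init: slow=0, fast=0
  step 1: slow=1, fast=2
  step 2: slow=2, fast=4
  step 3: slow=3, fast=6
  step 4: fast -> None, no cycle

Cycle: no


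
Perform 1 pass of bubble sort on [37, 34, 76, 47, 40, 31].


Initial: [37, 34, 76, 47, 40, 31]
Pass 1: [34, 37, 47, 40, 31, 76] (4 swaps)

After 1 pass: [34, 37, 47, 40, 31, 76]


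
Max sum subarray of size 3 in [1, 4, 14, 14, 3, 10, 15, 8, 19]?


[0:3]: 19
[1:4]: 32
[2:5]: 31
[3:6]: 27
[4:7]: 28
[5:8]: 33
[6:9]: 42

Max: 42 at [6:9]


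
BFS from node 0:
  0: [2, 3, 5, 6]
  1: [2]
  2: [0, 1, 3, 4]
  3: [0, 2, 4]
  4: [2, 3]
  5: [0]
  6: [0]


Visit 0, enqueue [2, 3, 5, 6]
Visit 2, enqueue [1, 4]
Visit 3, enqueue []
Visit 5, enqueue []
Visit 6, enqueue []
Visit 1, enqueue []
Visit 4, enqueue []

BFS order: [0, 2, 3, 5, 6, 1, 4]


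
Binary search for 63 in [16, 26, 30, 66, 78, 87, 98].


Step 1: lo=0, hi=6, mid=3, val=66
Step 2: lo=0, hi=2, mid=1, val=26
Step 3: lo=2, hi=2, mid=2, val=30

Not found


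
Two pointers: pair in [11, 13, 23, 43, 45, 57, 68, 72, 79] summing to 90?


lo=0(11)+hi=8(79)=90

Yes: 11+79=90


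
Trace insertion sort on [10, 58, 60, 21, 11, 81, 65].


Initial: [10, 58, 60, 21, 11, 81, 65]
Insert 58: [10, 58, 60, 21, 11, 81, 65]
Insert 60: [10, 58, 60, 21, 11, 81, 65]
Insert 21: [10, 21, 58, 60, 11, 81, 65]
Insert 11: [10, 11, 21, 58, 60, 81, 65]
Insert 81: [10, 11, 21, 58, 60, 81, 65]
Insert 65: [10, 11, 21, 58, 60, 65, 81]

Sorted: [10, 11, 21, 58, 60, 65, 81]


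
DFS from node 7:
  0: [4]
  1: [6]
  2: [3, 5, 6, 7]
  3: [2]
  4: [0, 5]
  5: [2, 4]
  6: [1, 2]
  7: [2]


Visit 7, push [2]
Visit 2, push [6, 5, 3]
Visit 3, push []
Visit 5, push [4]
Visit 4, push [0]
Visit 0, push []
Visit 6, push [1]
Visit 1, push []

DFS order: [7, 2, 3, 5, 4, 0, 6, 1]


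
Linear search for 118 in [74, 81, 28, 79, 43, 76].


i=0: 74!=118
i=1: 81!=118
i=2: 28!=118
i=3: 79!=118
i=4: 43!=118
i=5: 76!=118

Not found, 6 comps


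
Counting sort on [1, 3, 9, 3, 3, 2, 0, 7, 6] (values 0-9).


Input: [1, 3, 9, 3, 3, 2, 0, 7, 6]
Counts: [1, 1, 1, 3, 0, 0, 1, 1, 0, 1]

Sorted: [0, 1, 2, 3, 3, 3, 6, 7, 9]


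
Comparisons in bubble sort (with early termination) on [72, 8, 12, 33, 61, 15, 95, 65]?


Algorithm: bubble sort (with early termination)
Input: [72, 8, 12, 33, 61, 15, 95, 65]
Sorted: [8, 12, 15, 33, 61, 65, 72, 95]

22


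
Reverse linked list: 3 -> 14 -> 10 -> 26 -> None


Step 1: curr=3, set curr.next=prev(None) | reversed so far: 3
Step 2: curr=14, set curr.next=prev(3) | reversed so far: 14 -> 3
Step 3: curr=10, set curr.next=prev(14) | reversed so far: 10 -> 14 -> 3
Step 4: curr=26, set curr.next=prev(10) | reversed so far: 26 -> 10 -> 14 -> 3

26 -> 10 -> 14 -> 3 -> None


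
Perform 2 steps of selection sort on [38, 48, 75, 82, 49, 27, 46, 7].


Initial: [38, 48, 75, 82, 49, 27, 46, 7]
Step 1: min=7 at 7
  Swap: [7, 48, 75, 82, 49, 27, 46, 38]
Step 2: min=27 at 5
  Swap: [7, 27, 75, 82, 49, 48, 46, 38]

After 2 steps: [7, 27, 75, 82, 49, 48, 46, 38]


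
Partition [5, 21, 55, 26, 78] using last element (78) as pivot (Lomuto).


Pivot: 78
  5 <= 78: advance i (no swap)
  21 <= 78: advance i (no swap)
  55 <= 78: advance i (no swap)
  26 <= 78: advance i (no swap)
Place pivot at 4: [5, 21, 55, 26, 78]

Partitioned: [5, 21, 55, 26, 78]


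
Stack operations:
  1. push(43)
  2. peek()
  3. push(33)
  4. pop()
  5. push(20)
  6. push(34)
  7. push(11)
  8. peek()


push(43) -> [43]
peek()->43
push(33) -> [43, 33]
pop()->33, [43]
push(20) -> [43, 20]
push(34) -> [43, 20, 34]
push(11) -> [43, 20, 34, 11]
peek()->11

Final stack: [43, 20, 34, 11]


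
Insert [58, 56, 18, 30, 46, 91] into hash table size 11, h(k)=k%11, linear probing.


Insert 58: h=3 -> slot 3
Insert 56: h=1 -> slot 1
Insert 18: h=7 -> slot 7
Insert 30: h=8 -> slot 8
Insert 46: h=2 -> slot 2
Insert 91: h=3, 1 probes -> slot 4

Table: [None, 56, 46, 58, 91, None, None, 18, 30, None, None]


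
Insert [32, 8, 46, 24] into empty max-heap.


Insert 32: [32]
Insert 8: [32, 8]
Insert 46: [46, 8, 32]
Insert 24: [46, 24, 32, 8]

Final heap: [46, 24, 32, 8]


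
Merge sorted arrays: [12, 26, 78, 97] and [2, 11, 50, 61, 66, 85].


Take 2 from B
Take 11 from B
Take 12 from A
Take 26 from A
Take 50 from B
Take 61 from B
Take 66 from B
Take 78 from A
Take 85 from B

Merged: [2, 11, 12, 26, 50, 61, 66, 78, 85, 97]


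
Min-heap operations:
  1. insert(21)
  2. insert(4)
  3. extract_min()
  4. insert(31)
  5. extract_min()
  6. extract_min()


insert(21) -> [21]
insert(4) -> [4, 21]
extract_min()->4, [21]
insert(31) -> [21, 31]
extract_min()->21, [31]
extract_min()->31, []

Final heap: []


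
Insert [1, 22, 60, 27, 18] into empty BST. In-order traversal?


Insert 1: root
Insert 22: R from 1
Insert 60: R from 1 -> R from 22
Insert 27: R from 1 -> R from 22 -> L from 60
Insert 18: R from 1 -> L from 22

In-order: [1, 18, 22, 27, 60]


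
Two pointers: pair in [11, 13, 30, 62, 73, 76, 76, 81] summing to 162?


lo=0(11)+hi=7(81)=92
lo=1(13)+hi=7(81)=94
lo=2(30)+hi=7(81)=111
lo=3(62)+hi=7(81)=143
lo=4(73)+hi=7(81)=154
lo=5(76)+hi=7(81)=157
lo=6(76)+hi=7(81)=157

No pair found


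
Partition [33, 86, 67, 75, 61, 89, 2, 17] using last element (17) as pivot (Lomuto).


Pivot: 17
  2 <= 17: swap -> [2, 86, 67, 75, 61, 89, 33, 17]
Place pivot at 1: [2, 17, 67, 75, 61, 89, 33, 86]

Partitioned: [2, 17, 67, 75, 61, 89, 33, 86]


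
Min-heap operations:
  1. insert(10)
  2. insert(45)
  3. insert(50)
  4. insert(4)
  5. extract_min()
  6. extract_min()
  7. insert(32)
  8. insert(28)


insert(10) -> [10]
insert(45) -> [10, 45]
insert(50) -> [10, 45, 50]
insert(4) -> [4, 10, 50, 45]
extract_min()->4, [10, 45, 50]
extract_min()->10, [45, 50]
insert(32) -> [32, 50, 45]
insert(28) -> [28, 32, 45, 50]

Final heap: [28, 32, 45, 50]


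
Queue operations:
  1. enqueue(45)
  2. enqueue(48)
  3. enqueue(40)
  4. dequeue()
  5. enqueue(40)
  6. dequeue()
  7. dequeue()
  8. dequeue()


enqueue(45) -> [45]
enqueue(48) -> [45, 48]
enqueue(40) -> [45, 48, 40]
dequeue()->45, [48, 40]
enqueue(40) -> [48, 40, 40]
dequeue()->48, [40, 40]
dequeue()->40, [40]
dequeue()->40, []

Final queue: []


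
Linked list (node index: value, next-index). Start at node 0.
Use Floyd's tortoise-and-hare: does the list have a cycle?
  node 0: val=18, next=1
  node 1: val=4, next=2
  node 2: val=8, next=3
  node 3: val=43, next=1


Floyd's tortoise (slow, +1) and hare (fast, +2):
  init: slow=0, fast=0
  step 1: slow=1, fast=2
  step 2: slow=2, fast=1
  step 3: slow=3, fast=3
  slow == fast at node 3: cycle detected

Cycle: yes


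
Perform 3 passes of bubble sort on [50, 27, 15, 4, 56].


Initial: [50, 27, 15, 4, 56]
Pass 1: [27, 15, 4, 50, 56] (3 swaps)
Pass 2: [15, 4, 27, 50, 56] (2 swaps)
Pass 3: [4, 15, 27, 50, 56] (1 swaps)

After 3 passes: [4, 15, 27, 50, 56]


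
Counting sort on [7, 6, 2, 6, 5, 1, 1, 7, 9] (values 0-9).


Input: [7, 6, 2, 6, 5, 1, 1, 7, 9]
Counts: [0, 2, 1, 0, 0, 1, 2, 2, 0, 1]

Sorted: [1, 1, 2, 5, 6, 6, 7, 7, 9]


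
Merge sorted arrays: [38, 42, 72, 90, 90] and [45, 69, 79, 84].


Take 38 from A
Take 42 from A
Take 45 from B
Take 69 from B
Take 72 from A
Take 79 from B
Take 84 from B

Merged: [38, 42, 45, 69, 72, 79, 84, 90, 90]


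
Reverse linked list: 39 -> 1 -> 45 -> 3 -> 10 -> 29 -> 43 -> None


Step 1: curr=39, set curr.next=prev(None) | reversed so far: 39
Step 2: curr=1, set curr.next=prev(39) | reversed so far: 1 -> 39
Step 3: curr=45, set curr.next=prev(1) | reversed so far: 45 -> 1 -> 39
Step 4: curr=3, set curr.next=prev(45) | reversed so far: 3 -> 45 -> 1 -> 39
Step 5: curr=10, set curr.next=prev(3) | reversed so far: 10 -> 3 -> 45 -> 1 -> 39
Step 6: curr=29, set curr.next=prev(10) | reversed so far: 29 -> 10 -> 3 -> 45 -> 1 -> 39
Step 7: curr=43, set curr.next=prev(29) | reversed so far: 43 -> 29 -> 10 -> 3 -> 45 -> 1 -> 39

43 -> 29 -> 10 -> 3 -> 45 -> 1 -> 39 -> None


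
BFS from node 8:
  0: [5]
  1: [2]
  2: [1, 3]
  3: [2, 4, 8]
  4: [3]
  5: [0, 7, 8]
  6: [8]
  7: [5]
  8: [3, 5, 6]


Visit 8, enqueue [3, 5, 6]
Visit 3, enqueue [2, 4]
Visit 5, enqueue [0, 7]
Visit 6, enqueue []
Visit 2, enqueue [1]
Visit 4, enqueue []
Visit 0, enqueue []
Visit 7, enqueue []
Visit 1, enqueue []

BFS order: [8, 3, 5, 6, 2, 4, 0, 7, 1]


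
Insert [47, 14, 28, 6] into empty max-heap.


Insert 47: [47]
Insert 14: [47, 14]
Insert 28: [47, 14, 28]
Insert 6: [47, 14, 28, 6]

Final heap: [47, 14, 28, 6]


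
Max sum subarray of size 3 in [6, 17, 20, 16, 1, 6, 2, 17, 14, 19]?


[0:3]: 43
[1:4]: 53
[2:5]: 37
[3:6]: 23
[4:7]: 9
[5:8]: 25
[6:9]: 33
[7:10]: 50

Max: 53 at [1:4]


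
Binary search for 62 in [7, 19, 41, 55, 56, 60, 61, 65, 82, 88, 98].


Step 1: lo=0, hi=10, mid=5, val=60
Step 2: lo=6, hi=10, mid=8, val=82
Step 3: lo=6, hi=7, mid=6, val=61
Step 4: lo=7, hi=7, mid=7, val=65

Not found


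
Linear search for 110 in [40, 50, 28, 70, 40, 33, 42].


i=0: 40!=110
i=1: 50!=110
i=2: 28!=110
i=3: 70!=110
i=4: 40!=110
i=5: 33!=110
i=6: 42!=110

Not found, 7 comps


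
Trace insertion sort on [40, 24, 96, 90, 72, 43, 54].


Initial: [40, 24, 96, 90, 72, 43, 54]
Insert 24: [24, 40, 96, 90, 72, 43, 54]
Insert 96: [24, 40, 96, 90, 72, 43, 54]
Insert 90: [24, 40, 90, 96, 72, 43, 54]
Insert 72: [24, 40, 72, 90, 96, 43, 54]
Insert 43: [24, 40, 43, 72, 90, 96, 54]
Insert 54: [24, 40, 43, 54, 72, 90, 96]

Sorted: [24, 40, 43, 54, 72, 90, 96]


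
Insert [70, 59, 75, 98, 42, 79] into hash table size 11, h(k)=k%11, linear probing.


Insert 70: h=4 -> slot 4
Insert 59: h=4, 1 probes -> slot 5
Insert 75: h=9 -> slot 9
Insert 98: h=10 -> slot 10
Insert 42: h=9, 2 probes -> slot 0
Insert 79: h=2 -> slot 2

Table: [42, None, 79, None, 70, 59, None, None, None, 75, 98]


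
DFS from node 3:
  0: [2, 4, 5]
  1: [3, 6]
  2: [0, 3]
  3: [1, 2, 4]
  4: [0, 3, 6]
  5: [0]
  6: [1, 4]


Visit 3, push [4, 2, 1]
Visit 1, push [6]
Visit 6, push [4]
Visit 4, push [0]
Visit 0, push [5, 2]
Visit 2, push []
Visit 5, push []

DFS order: [3, 1, 6, 4, 0, 2, 5]


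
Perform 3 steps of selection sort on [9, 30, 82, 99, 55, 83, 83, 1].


Initial: [9, 30, 82, 99, 55, 83, 83, 1]
Step 1: min=1 at 7
  Swap: [1, 30, 82, 99, 55, 83, 83, 9]
Step 2: min=9 at 7
  Swap: [1, 9, 82, 99, 55, 83, 83, 30]
Step 3: min=30 at 7
  Swap: [1, 9, 30, 99, 55, 83, 83, 82]

After 3 steps: [1, 9, 30, 99, 55, 83, 83, 82]


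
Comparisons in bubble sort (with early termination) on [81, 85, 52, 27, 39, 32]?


Algorithm: bubble sort (with early termination)
Input: [81, 85, 52, 27, 39, 32]
Sorted: [27, 32, 39, 52, 81, 85]

15


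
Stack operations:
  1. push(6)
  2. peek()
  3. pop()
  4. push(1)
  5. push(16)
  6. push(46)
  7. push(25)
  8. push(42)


push(6) -> [6]
peek()->6
pop()->6, []
push(1) -> [1]
push(16) -> [1, 16]
push(46) -> [1, 16, 46]
push(25) -> [1, 16, 46, 25]
push(42) -> [1, 16, 46, 25, 42]

Final stack: [1, 16, 46, 25, 42]


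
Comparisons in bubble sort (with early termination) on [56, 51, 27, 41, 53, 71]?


Algorithm: bubble sort (with early termination)
Input: [56, 51, 27, 41, 53, 71]
Sorted: [27, 41, 51, 53, 56, 71]

12


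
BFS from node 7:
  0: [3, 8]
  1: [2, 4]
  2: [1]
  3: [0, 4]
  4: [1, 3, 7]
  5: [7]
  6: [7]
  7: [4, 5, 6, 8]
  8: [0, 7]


Visit 7, enqueue [4, 5, 6, 8]
Visit 4, enqueue [1, 3]
Visit 5, enqueue []
Visit 6, enqueue []
Visit 8, enqueue [0]
Visit 1, enqueue [2]
Visit 3, enqueue []
Visit 0, enqueue []
Visit 2, enqueue []

BFS order: [7, 4, 5, 6, 8, 1, 3, 0, 2]


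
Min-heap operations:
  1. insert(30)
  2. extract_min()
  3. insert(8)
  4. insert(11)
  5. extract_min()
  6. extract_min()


insert(30) -> [30]
extract_min()->30, []
insert(8) -> [8]
insert(11) -> [8, 11]
extract_min()->8, [11]
extract_min()->11, []

Final heap: []


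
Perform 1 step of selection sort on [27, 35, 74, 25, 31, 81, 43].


Initial: [27, 35, 74, 25, 31, 81, 43]
Step 1: min=25 at 3
  Swap: [25, 35, 74, 27, 31, 81, 43]

After 1 step: [25, 35, 74, 27, 31, 81, 43]


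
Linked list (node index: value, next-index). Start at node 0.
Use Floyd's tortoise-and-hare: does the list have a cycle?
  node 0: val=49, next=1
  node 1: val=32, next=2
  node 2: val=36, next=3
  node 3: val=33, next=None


Floyd's tortoise (slow, +1) and hare (fast, +2):
  init: slow=0, fast=0
  step 1: slow=1, fast=2
  step 2: fast 2->3->None, no cycle

Cycle: no
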